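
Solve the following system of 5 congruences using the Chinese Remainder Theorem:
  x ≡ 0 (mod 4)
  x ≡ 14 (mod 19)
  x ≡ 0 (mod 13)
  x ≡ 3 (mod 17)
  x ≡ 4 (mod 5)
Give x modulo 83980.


Product of moduli M = 4 · 19 · 13 · 17 · 5 = 83980.
Merge one congruence at a time:
  Start: x ≡ 0 (mod 4).
  Combine with x ≡ 14 (mod 19); new modulus lcm = 76.
    Write x = 0 + 4·t and substitute into x ≡ 14 (mod 19): 4·t ≡ 14 − 0 = 14 (mod 19).
    The inverse of 4 mod 19 is 5 (since 4·5 = 20 = 1·19 + 1), so t ≡ 5·14 = 70 ≡ 13 (mod 19).
    Then x = 0 + 4·13 = 52, valid modulo lcm(4, 19) = 76: x ≡ 52 (mod 76).
  Combine with x ≡ 0 (mod 13); new modulus lcm = 988.
    Write x = 52 + 76·t and substitute into x ≡ 0 (mod 13): 76·t ≡ 0 − 52 = -52 (mod 13).
    Reduce coefficients mod 13: 11·t ≡ 0 (mod 13).
    The inverse of 11 mod 13 is 6 (since 11·6 = 66 = 5·13 + 1), so t ≡ 6·0 = 0 ≡ 0 (mod 13).
    Then x = 52 + 76·0 = 52, valid modulo lcm(76, 13) = 988: x ≡ 52 (mod 988).
  Combine with x ≡ 3 (mod 17); new modulus lcm = 16796.
    Write x = 52 + 988·t and substitute into x ≡ 3 (mod 17): 988·t ≡ 3 − 52 = -49 (mod 17).
    Reduce coefficients mod 17: 2·t ≡ 2 (mod 17).
    The inverse of 2 mod 17 is 9 (since 2·9 = 18 = 1·17 + 1), so t ≡ 9·2 = 18 ≡ 1 (mod 17).
    Then x = 52 + 988·1 = 1040, valid modulo lcm(988, 17) = 16796: x ≡ 1040 (mod 16796).
  Combine with x ≡ 4 (mod 5); new modulus lcm = 83980.
    Write x = 1040 + 16796·t and substitute into x ≡ 4 (mod 5): 16796·t ≡ 4 − 1040 = -1036 (mod 5).
    Reduce coefficients mod 5: 1·t ≡ 4 (mod 5).
    So t ≡ 4 (mod 5).
    Then x = 1040 + 16796·4 = 68224, valid modulo lcm(16796, 5) = 83980: x ≡ 68224 (mod 83980).
Verify against each original: 68224 mod 4 = 0, 68224 mod 19 = 14, 68224 mod 13 = 0, 68224 mod 17 = 3, 68224 mod 5 = 4.

x ≡ 68224 (mod 83980).


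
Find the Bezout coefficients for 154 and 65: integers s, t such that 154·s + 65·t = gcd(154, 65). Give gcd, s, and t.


Euclidean algorithm on (154, 65) — divide until remainder is 0:
  154 = 2 · 65 + 24
  65 = 2 · 24 + 17
  24 = 1 · 17 + 7
  17 = 2 · 7 + 3
  7 = 2 · 3 + 1
  3 = 3 · 1 + 0
gcd(154, 65) = 1.
Track Bezout coefficients alongside the remainders: start with r₀ = 154 = a·1 + b·0 (s = 1, t = 0) and r₁ = 65 = a·0 + b·1 (s = 0, t = 1); each new remainder r_{k+1} = r_{k-1} − q_k·r_k inherits s_{k+1} = s_{k-1} − q_k·s_k, t_{k+1} = t_{k-1} − q_k·t_k, so r_k = a·s_k + b·t_k at every step:
  q = 2: r = 24, s = 1 − 2·0 = 1, t = 0 − 2·1 = -2  (check: 154·1 + 65·(-2) = 24)
  q = 2: r = 17, s = 0 − 2·1 = -2, t = 1 − 2·(-2) = 5  (check: 154·(-2) + 65·5 = 17)
  q = 1: r = 7, s = 1 − 1·(-2) = 3, t = -2 − 1·5 = -7  (check: 154·3 + 65·(-7) = 7)
  q = 2: r = 3, s = -2 − 2·3 = -8, t = 5 − 2·(-7) = 19  (check: 154·(-8) + 65·19 = 3)
  q = 2: r = 1, s = 3 − 2·(-8) = 19, t = -7 − 2·19 = -45  (check: 154·19 + 65·(-45) = 1)
The row with r = 1 (the gcd) gives the Bezout coefficients s = 19, t = -45.
Result: 154 · (19) + 65 · (-45) = 1.

gcd(154, 65) = 1; s = 19, t = -45 (check: 154·19 + 65·(-45) = 1).


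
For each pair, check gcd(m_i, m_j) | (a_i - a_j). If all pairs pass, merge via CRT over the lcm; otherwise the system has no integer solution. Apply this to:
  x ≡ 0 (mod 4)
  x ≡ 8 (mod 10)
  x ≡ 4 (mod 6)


Moduli 4, 10, 6 are not pairwise coprime, so CRT works modulo lcm(m_i) when all pairwise compatibility conditions hold.
Pairwise compatibility: gcd(m_i, m_j) must divide a_i - a_j for every pair.
Merge one congruence at a time:
  Start: x ≡ 0 (mod 4).
  Combine with x ≡ 8 (mod 10): gcd(4, 10) = 2; 8 - 0 = 8, which IS divisible by 2, so compatible.
    Write x = 0 + 4·t and substitute into x ≡ 8 (mod 10): 4·t ≡ 8 − 0 = 8 (mod 10).
    Divide the congruence (and modulus) by g = 2: 2·t ≡ 4 (mod 5).
    The inverse of 2 mod 5 is 3 (since 2·3 = 6 = 1·5 + 1), so t ≡ 3·4 = 12 ≡ 2 (mod 5).
    Then x = 0 + 4·2 = 8, valid modulo lcm(4, 10) = 20: x ≡ 8 (mod 20).
  Combine with x ≡ 4 (mod 6): gcd(20, 6) = 2; 4 - 8 = -4, which IS divisible by 2, so compatible.
    Write x = 8 + 20·t and substitute into x ≡ 4 (mod 6): 20·t ≡ 4 − 8 = -4 (mod 6).
    Divide the congruence (and modulus) by g = 2: 10·t ≡ -2 (mod 3).
    Reduce coefficients mod 3: 1·t ≡ 1 (mod 3).
    So t ≡ 1 (mod 3).
    Then x = 8 + 20·1 = 28, valid modulo lcm(20, 6) = 60: x ≡ 28 (mod 60).
Verify: 28 mod 4 = 0, 28 mod 10 = 8, 28 mod 6 = 4.

x ≡ 28 (mod 60).


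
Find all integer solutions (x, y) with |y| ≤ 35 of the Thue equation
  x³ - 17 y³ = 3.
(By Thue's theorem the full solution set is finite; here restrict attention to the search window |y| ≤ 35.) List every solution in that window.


The equation is x³ - 17y³ = 3. For fixed y, x³ = 17·y³ + 3, so a solution requires the RHS to be a perfect cube.
Strategy: iterate y from -35 to 35, compute RHS = 17·y³ + 3, and check whether it is a (positive or negative) perfect cube.
Check small values of y:
  y = 0: RHS = 3 is not a perfect cube.
  y = 1: RHS = 20 is not a perfect cube.
  y = -1: RHS = -14 is not a perfect cube.
  y = 2: RHS = 139 is not a perfect cube.
  y = -2: RHS = -133 is not a perfect cube.
  y = 3: RHS = 462 is not a perfect cube.
  y = -3: RHS = -456 is not a perfect cube.
Continuing the search up to |y| = 35 finds no solutions either.
No (x, y) in the scanned range satisfies the equation.

No integer solutions with |y| ≤ 35.


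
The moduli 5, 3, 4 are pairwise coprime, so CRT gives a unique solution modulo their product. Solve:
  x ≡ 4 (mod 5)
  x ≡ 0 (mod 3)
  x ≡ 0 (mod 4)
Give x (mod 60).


Moduli 5, 3, 4 are pairwise coprime; by CRT there is a unique solution modulo M = 5 · 3 · 4 = 60.
Solve pairwise, accumulating the modulus:
  Start with x ≡ 4 (mod 5).
  Combine with x ≡ 0 (mod 3): since gcd(5, 3) = 1, we get a unique residue mod 15.
    Write x = 4 + 5·t and substitute into x ≡ 0 (mod 3): 5·t ≡ 0 − 4 = -4 (mod 3).
    Reduce coefficients mod 3: 2·t ≡ 2 (mod 3).
    The inverse of 2 mod 3 is 2 (since 2·2 = 4 = 1·3 + 1), so t ≡ 2·2 = 4 ≡ 1 (mod 3).
    Then x = 4 + 5·1 = 9, valid modulo lcm(5, 3) = 15: x ≡ 9 (mod 15).
  Combine with x ≡ 0 (mod 4): since gcd(15, 4) = 1, we get a unique residue mod 60.
    Write x = 9 + 15·t and substitute into x ≡ 0 (mod 4): 15·t ≡ 0 − 9 = -9 (mod 4).
    Reduce coefficients mod 4: 3·t ≡ 3 (mod 4).
    The inverse of 3 mod 4 is 3 (since 3·3 = 9 = 2·4 + 1), so t ≡ 3·3 = 9 ≡ 1 (mod 4).
    Then x = 9 + 15·1 = 24, valid modulo lcm(15, 4) = 60: x ≡ 24 (mod 60).
Verify: 24 mod 5 = 4 ✓, 24 mod 3 = 0 ✓, 24 mod 4 = 0 ✓.

x ≡ 24 (mod 60).


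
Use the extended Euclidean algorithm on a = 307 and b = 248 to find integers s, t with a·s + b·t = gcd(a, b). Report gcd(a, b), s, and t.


Euclidean algorithm on (307, 248) — divide until remainder is 0:
  307 = 1 · 248 + 59
  248 = 4 · 59 + 12
  59 = 4 · 12 + 11
  12 = 1 · 11 + 1
  11 = 11 · 1 + 0
gcd(307, 248) = 1.
Track Bezout coefficients alongside the remainders: start with r₀ = 307 = a·1 + b·0 (s = 1, t = 0) and r₁ = 248 = a·0 + b·1 (s = 0, t = 1); each new remainder r_{k+1} = r_{k-1} − q_k·r_k inherits s_{k+1} = s_{k-1} − q_k·s_k, t_{k+1} = t_{k-1} − q_k·t_k, so r_k = a·s_k + b·t_k at every step:
  q = 1: r = 59, s = 1 − 1·0 = 1, t = 0 − 1·1 = -1  (check: 307·1 + 248·(-1) = 59)
  q = 4: r = 12, s = 0 − 4·1 = -4, t = 1 − 4·(-1) = 5  (check: 307·(-4) + 248·5 = 12)
  q = 4: r = 11, s = 1 − 4·(-4) = 17, t = -1 − 4·5 = -21  (check: 307·17 + 248·(-21) = 11)
  q = 1: r = 1, s = -4 − 1·17 = -21, t = 5 − 1·(-21) = 26  (check: 307·(-21) + 248·26 = 1)
The row with r = 1 (the gcd) gives the Bezout coefficients s = -21, t = 26.
Result: 307 · (-21) + 248 · (26) = 1.

gcd(307, 248) = 1; s = -21, t = 26 (check: 307·(-21) + 248·26 = 1).


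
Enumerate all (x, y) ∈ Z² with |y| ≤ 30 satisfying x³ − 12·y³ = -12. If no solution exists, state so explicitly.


The equation is x³ - 12y³ = -12. For fixed y, x³ = 12·y³ − 12, so a solution requires the RHS to be a perfect cube.
Strategy: iterate y from -30 to 30, compute RHS = 12·y³ − 12, and check whether it is a (positive or negative) perfect cube.
Check small values of y:
  y = 0: RHS = -12 is not a perfect cube.
  y = 1: RHS = 0 = (0)³ ⇒ x = 0 works.
  y = -1: RHS = -24 is not a perfect cube.
  y = 2: RHS = 84 is not a perfect cube.
  y = -2: RHS = -108 is not a perfect cube.
  y = 3: RHS = 312 is not a perfect cube.
  y = -3: RHS = -336 is not a perfect cube.
Continuing the search up to |y| = 30 finds no further solutions beyond those listed.
Collected solutions: (0, 1).

Solutions (with |y| ≤ 30): (0, 1).


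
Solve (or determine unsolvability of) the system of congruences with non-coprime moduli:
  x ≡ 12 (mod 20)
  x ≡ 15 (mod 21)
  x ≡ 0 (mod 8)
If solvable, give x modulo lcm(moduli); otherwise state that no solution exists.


Moduli 20, 21, 8 are not pairwise coprime, so CRT works modulo lcm(m_i) when all pairwise compatibility conditions hold.
Pairwise compatibility: gcd(m_i, m_j) must divide a_i - a_j for every pair.
Merge one congruence at a time:
  Start: x ≡ 12 (mod 20).
  Combine with x ≡ 15 (mod 21): gcd(20, 21) = 1; 15 - 12 = 3, which IS divisible by 1, so compatible.
    Write x = 12 + 20·t and substitute into x ≡ 15 (mod 21): 20·t ≡ 15 − 12 = 3 (mod 21).
    The inverse of 20 mod 21 is 20 (since 20·20 = 400 = 19·21 + 1), so t ≡ 20·3 = 60 ≡ 18 (mod 21).
    Then x = 12 + 20·18 = 372, valid modulo lcm(20, 21) = 420: x ≡ 372 (mod 420).
  Combine with x ≡ 0 (mod 8): gcd(420, 8) = 4; 0 - 372 = -372, which IS divisible by 4, so compatible.
    Write x = 372 + 420·t and substitute into x ≡ 0 (mod 8): 420·t ≡ 0 − 372 = -372 (mod 8).
    Divide the congruence (and modulus) by g = 4: 105·t ≡ -93 (mod 2).
    Reduce coefficients mod 2: 1·t ≡ 1 (mod 2).
    So t ≡ 1 (mod 2).
    Then x = 372 + 420·1 = 792, valid modulo lcm(420, 8) = 840: x ≡ 792 (mod 840).
Verify: 792 mod 20 = 12, 792 mod 21 = 15, 792 mod 8 = 0.

x ≡ 792 (mod 840).


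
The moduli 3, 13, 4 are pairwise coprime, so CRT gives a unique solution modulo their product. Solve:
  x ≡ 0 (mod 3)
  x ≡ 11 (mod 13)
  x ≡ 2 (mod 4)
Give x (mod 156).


Moduli 3, 13, 4 are pairwise coprime; by CRT there is a unique solution modulo M = 3 · 13 · 4 = 156.
Solve pairwise, accumulating the modulus:
  Start with x ≡ 0 (mod 3).
  Combine with x ≡ 11 (mod 13): since gcd(3, 13) = 1, we get a unique residue mod 39.
    Write x = 0 + 3·t and substitute into x ≡ 11 (mod 13): 3·t ≡ 11 − 0 = 11 (mod 13).
    The inverse of 3 mod 13 is 9 (since 3·9 = 27 = 2·13 + 1), so t ≡ 9·11 = 99 ≡ 8 (mod 13).
    Then x = 0 + 3·8 = 24, valid modulo lcm(3, 13) = 39: x ≡ 24 (mod 39).
  Combine with x ≡ 2 (mod 4): since gcd(39, 4) = 1, we get a unique residue mod 156.
    Write x = 24 + 39·t and substitute into x ≡ 2 (mod 4): 39·t ≡ 2 − 24 = -22 (mod 4).
    Reduce coefficients mod 4: 3·t ≡ 2 (mod 4).
    The inverse of 3 mod 4 is 3 (since 3·3 = 9 = 2·4 + 1), so t ≡ 3·2 = 6 ≡ 2 (mod 4).
    Then x = 24 + 39·2 = 102, valid modulo lcm(39, 4) = 156: x ≡ 102 (mod 156).
Verify: 102 mod 3 = 0 ✓, 102 mod 13 = 11 ✓, 102 mod 4 = 2 ✓.

x ≡ 102 (mod 156).


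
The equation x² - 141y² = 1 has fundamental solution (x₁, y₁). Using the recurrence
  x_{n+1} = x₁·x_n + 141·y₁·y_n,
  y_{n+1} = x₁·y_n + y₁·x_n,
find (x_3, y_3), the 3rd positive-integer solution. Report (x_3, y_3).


Step 1: Find the fundamental solution (x₁, y₁) of x² - 141y² = 1.
  Expand √141 as a continued fraction. a₀ = ⌊√141⌋ = 11; iterate m_{k+1} = d_k·a_k − m_k, d_{k+1} = (141 − m_{k+1}²)/d_k, a_{k+1} = ⌊(a₀ + m_{k+1})/d_{k+1}⌋ (starting m₀ = 0, d₀ = 1), with convergents p_k = a_k·p_{k-1} + p_{k-2}, q_k = a_k·q_{k-1} + q_{k-2} (p₋₁ = 1, q₋₁ = 0):
  k = 0: a₀ = 11; p₀/q₀ = 11/1; p₀² − 141·q₀² = 121 − 141 = -20.
  k = 1: m = 11, d = 20, a = ⌊(11 + 11)/20⌋ = 1; p/q = (1·11 + 1)/(1·1 + 0) = 12/1; p² − 141·q² = 144 − 141 = 3.
  k = 2: m = 9, d = 3, a = ⌊(11 + 9)/3⌋ = 6; p/q = (6·12 + 11)/(6·1 + 1) = 83/7; p² − 141·q² = 6889 − 6909 = -20.
  k = 3: m = 9, d = 20, a = ⌊(11 + 9)/20⌋ = 1; p/q = (1·83 + 12)/(1·7 + 1) = 95/8; p² − 141·q² = 9025 − 9024 = 1.
  The first convergent with p² − 141·q² = 1 gives the fundamental solution (x₁, y₁) = (95, 8).
Step 2: Apply the recurrence (x_{n+1}, y_{n+1}) = (x₁x_n + 141y₁y_n, x₁y_n + y₁x_n) repeatedly.
  From (x_1, y_1) = (95, 8): x_2 = 95·95 + 141·8·8 = 18049; y_2 = 95·8 + 8·95 = 1520.
  From (x_2, y_2) = (18049, 1520): x_3 = 95·18049 + 141·8·1520 = 3429215; y_3 = 95·1520 + 8·18049 = 288792.
Step 3: Verify x_3² - 141·y_3² = 11759515516225 - 11759515516224 = 1 (should be 1). ✓

(x_1, y_1) = (95, 8); (x_3, y_3) = (3429215, 288792).


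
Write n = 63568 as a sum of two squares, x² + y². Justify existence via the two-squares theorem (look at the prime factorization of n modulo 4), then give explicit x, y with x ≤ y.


Step 1: Factor n = 63568 = 2^4 · 29 · 137.
Step 2: Check the mod-4 condition on each prime factor: 2 = 2 (special); 29 ≡ 1 (mod 4), exponent 1; 137 ≡ 1 (mod 4), exponent 1.
All primes ≡ 3 (mod 4) appear to even exponent (or don't appear), so by the two-squares theorem n IS expressible as a sum of two squares.
Step 3: Build a representation. Group n = k² · m with k = 4 and m = 29 · 137 = 3973 (a product of primes ≡ 1 (mod 4)); a representation of m scales to one of n via (k·x)² + (k·y)² = k²(x² + y²). Each prime p ≡ 1 (mod 4) is itself a sum of two squares; find a² by testing p − a² for a perfect square:
  29: 29 − 1² = 28, 29 − 2² = 25 = 5² ⇒ 29 = 2² + 5².
  137: 137 − 1² = 136, 137 − 2² = 133, 137 − 3² = 128, 137 − 4² = 121 = 11² ⇒ 137 = 4² + 11².
  Combine using the Brahmagupta–Fibonacci identity (a² + b²)(c² + d²) = (ac − bd)² + (ad + bc)² = (ac + bd)² + (ad − bc)²:
  29 · 137 = 3973: from (2² + 5²)(4² + 11²), take (2·4 − 5·11, 2·11 + 5·4) = (8 − 55, 22 + 20) = (-47, 42); dropping signs (only squares matter) gives (47, 42); check 47² + 42² = 2209 + 1764 = 3973 ✓.
  Scale by k = 4: (4·47, 4·42) = (188, 168).
Step 4: Order so x ≤ y and verify: 168² + 188² = 28224 + 35344 = 63568 = n. ✓

n = 63568 = 168² + 188² (one valid representation with x ≤ y).


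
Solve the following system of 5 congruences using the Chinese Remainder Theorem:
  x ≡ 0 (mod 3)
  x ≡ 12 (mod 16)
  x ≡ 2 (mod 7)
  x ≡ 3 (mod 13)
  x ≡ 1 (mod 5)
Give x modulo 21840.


Product of moduli M = 3 · 16 · 7 · 13 · 5 = 21840.
Merge one congruence at a time:
  Start: x ≡ 0 (mod 3).
  Combine with x ≡ 12 (mod 16); new modulus lcm = 48.
    Write x = 0 + 3·t and substitute into x ≡ 12 (mod 16): 3·t ≡ 12 − 0 = 12 (mod 16).
    The inverse of 3 mod 16 is 11 (since 3·11 = 33 = 2·16 + 1), so t ≡ 11·12 = 132 ≡ 4 (mod 16).
    Then x = 0 + 3·4 = 12, valid modulo lcm(3, 16) = 48: x ≡ 12 (mod 48).
  Combine with x ≡ 2 (mod 7); new modulus lcm = 336.
    Write x = 12 + 48·t and substitute into x ≡ 2 (mod 7): 48·t ≡ 2 − 12 = -10 (mod 7).
    Reduce coefficients mod 7: 6·t ≡ 4 (mod 7).
    The inverse of 6 mod 7 is 6 (since 6·6 = 36 = 5·7 + 1), so t ≡ 6·4 = 24 ≡ 3 (mod 7).
    Then x = 12 + 48·3 = 156, valid modulo lcm(48, 7) = 336: x ≡ 156 (mod 336).
  Combine with x ≡ 3 (mod 13); new modulus lcm = 4368.
    Write x = 156 + 336·t and substitute into x ≡ 3 (mod 13): 336·t ≡ 3 − 156 = -153 (mod 13).
    Reduce coefficients mod 13: 11·t ≡ 3 (mod 13).
    The inverse of 11 mod 13 is 6 (since 11·6 = 66 = 5·13 + 1), so t ≡ 6·3 = 18 ≡ 5 (mod 13).
    Then x = 156 + 336·5 = 1836, valid modulo lcm(336, 13) = 4368: x ≡ 1836 (mod 4368).
  Combine with x ≡ 1 (mod 5); new modulus lcm = 21840.
    Write x = 1836 + 4368·t and substitute into x ≡ 1 (mod 5): 4368·t ≡ 1 − 1836 = -1835 (mod 5).
    Reduce coefficients mod 5: 3·t ≡ 0 (mod 5).
    The inverse of 3 mod 5 is 2 (since 3·2 = 6 = 1·5 + 1), so t ≡ 2·0 = 0 ≡ 0 (mod 5).
    Then x = 1836 + 4368·0 = 1836, valid modulo lcm(4368, 5) = 21840: x ≡ 1836 (mod 21840).
Verify against each original: 1836 mod 3 = 0, 1836 mod 16 = 12, 1836 mod 7 = 2, 1836 mod 13 = 3, 1836 mod 5 = 1.

x ≡ 1836 (mod 21840).


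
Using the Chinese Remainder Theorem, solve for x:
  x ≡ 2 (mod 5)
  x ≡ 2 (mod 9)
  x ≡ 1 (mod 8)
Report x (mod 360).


Moduli 5, 9, 8 are pairwise coprime; by CRT there is a unique solution modulo M = 5 · 9 · 8 = 360.
Solve pairwise, accumulating the modulus:
  Start with x ≡ 2 (mod 5).
  Combine with x ≡ 2 (mod 9): since gcd(5, 9) = 1, we get a unique residue mod 45.
    Write x = 2 + 5·t and substitute into x ≡ 2 (mod 9): 5·t ≡ 2 − 2 = 0 (mod 9).
    The inverse of 5 mod 9 is 2 (since 5·2 = 10 = 1·9 + 1), so t ≡ 2·0 = 0 ≡ 0 (mod 9).
    Then x = 2 + 5·0 = 2, valid modulo lcm(5, 9) = 45: x ≡ 2 (mod 45).
  Combine with x ≡ 1 (mod 8): since gcd(45, 8) = 1, we get a unique residue mod 360.
    Write x = 2 + 45·t and substitute into x ≡ 1 (mod 8): 45·t ≡ 1 − 2 = -1 (mod 8).
    Reduce coefficients mod 8: 5·t ≡ 7 (mod 8).
    The inverse of 5 mod 8 is 5 (since 5·5 = 25 = 3·8 + 1), so t ≡ 5·7 = 35 ≡ 3 (mod 8).
    Then x = 2 + 45·3 = 137, valid modulo lcm(45, 8) = 360: x ≡ 137 (mod 360).
Verify: 137 mod 5 = 2 ✓, 137 mod 9 = 2 ✓, 137 mod 8 = 1 ✓.

x ≡ 137 (mod 360).


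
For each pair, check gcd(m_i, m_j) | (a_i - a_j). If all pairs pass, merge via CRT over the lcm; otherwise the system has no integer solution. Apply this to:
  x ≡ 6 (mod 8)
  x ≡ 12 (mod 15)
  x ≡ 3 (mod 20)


Moduli 8, 15, 20 are not pairwise coprime, so CRT works modulo lcm(m_i) when all pairwise compatibility conditions hold.
Pairwise compatibility: gcd(m_i, m_j) must divide a_i - a_j for every pair.
Merge one congruence at a time:
  Start: x ≡ 6 (mod 8).
  Combine with x ≡ 12 (mod 15): gcd(8, 15) = 1; 12 - 6 = 6, which IS divisible by 1, so compatible.
    Write x = 6 + 8·t and substitute into x ≡ 12 (mod 15): 8·t ≡ 12 − 6 = 6 (mod 15).
    The inverse of 8 mod 15 is 2 (since 8·2 = 16 = 1·15 + 1), so t ≡ 2·6 = 12 ≡ 12 (mod 15).
    Then x = 6 + 8·12 = 102, valid modulo lcm(8, 15) = 120: x ≡ 102 (mod 120).
  Combine with x ≡ 3 (mod 20): gcd(120, 20) = 20, and 3 - 102 = -99 is NOT divisible by 20.
    ⇒ system is inconsistent (no integer solution).

No solution (the system is inconsistent).


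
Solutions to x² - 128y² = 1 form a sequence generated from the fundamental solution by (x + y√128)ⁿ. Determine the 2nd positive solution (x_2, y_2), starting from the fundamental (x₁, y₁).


Step 1: Find the fundamental solution (x₁, y₁) of x² - 128y² = 1.
  Expand √128 as a continued fraction. a₀ = ⌊√128⌋ = 11; iterate m_{k+1} = d_k·a_k − m_k, d_{k+1} = (128 − m_{k+1}²)/d_k, a_{k+1} = ⌊(a₀ + m_{k+1})/d_{k+1}⌋ (starting m₀ = 0, d₀ = 1), with convergents p_k = a_k·p_{k-1} + p_{k-2}, q_k = a_k·q_{k-1} + q_{k-2} (p₋₁ = 1, q₋₁ = 0):
  k = 0: a₀ = 11; p₀/q₀ = 11/1; p₀² − 128·q₀² = 121 − 128 = -7.
  k = 1: m = 11, d = 7, a = ⌊(11 + 11)/7⌋ = 3; p/q = (3·11 + 1)/(3·1 + 0) = 34/3; p² − 128·q² = 1156 − 1152 = 4.
  k = 2: m = 10, d = 4, a = ⌊(11 + 10)/4⌋ = 5; p/q = (5·34 + 11)/(5·3 + 1) = 181/16; p² − 128·q² = 32761 − 32768 = -7.
  k = 3: m = 10, d = 7, a = ⌊(11 + 10)/7⌋ = 3; p/q = (3·181 + 34)/(3·16 + 3) = 577/51; p² − 128·q² = 332929 − 332928 = 1.
  The first convergent with p² − 128·q² = 1 gives the fundamental solution (x₁, y₁) = (577, 51).
Step 2: Apply the recurrence (x_{n+1}, y_{n+1}) = (x₁x_n + 128y₁y_n, x₁y_n + y₁x_n) repeatedly.
  From (x_1, y_1) = (577, 51): x_2 = 577·577 + 128·51·51 = 665857; y_2 = 577·51 + 51·577 = 58854.
Step 3: Verify x_2² - 128·y_2² = 443365544449 - 443365544448 = 1 (should be 1). ✓

(x_1, y_1) = (577, 51); (x_2, y_2) = (665857, 58854).


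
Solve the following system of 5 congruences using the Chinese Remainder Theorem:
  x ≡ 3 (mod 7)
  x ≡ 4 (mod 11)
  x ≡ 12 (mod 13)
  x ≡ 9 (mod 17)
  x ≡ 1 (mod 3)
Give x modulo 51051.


Product of moduli M = 7 · 11 · 13 · 17 · 3 = 51051.
Merge one congruence at a time:
  Start: x ≡ 3 (mod 7).
  Combine with x ≡ 4 (mod 11); new modulus lcm = 77.
    Write x = 3 + 7·t and substitute into x ≡ 4 (mod 11): 7·t ≡ 4 − 3 = 1 (mod 11).
    The inverse of 7 mod 11 is 8 (since 7·8 = 56 = 5·11 + 1), so t ≡ 8·1 = 8 ≡ 8 (mod 11).
    Then x = 3 + 7·8 = 59, valid modulo lcm(7, 11) = 77: x ≡ 59 (mod 77).
  Combine with x ≡ 12 (mod 13); new modulus lcm = 1001.
    Write x = 59 + 77·t and substitute into x ≡ 12 (mod 13): 77·t ≡ 12 − 59 = -47 (mod 13).
    Reduce coefficients mod 13: 12·t ≡ 5 (mod 13).
    The inverse of 12 mod 13 is 12 (since 12·12 = 144 = 11·13 + 1), so t ≡ 12·5 = 60 ≡ 8 (mod 13).
    Then x = 59 + 77·8 = 675, valid modulo lcm(77, 13) = 1001: x ≡ 675 (mod 1001).
  Combine with x ≡ 9 (mod 17); new modulus lcm = 17017.
    Write x = 675 + 1001·t and substitute into x ≡ 9 (mod 17): 1001·t ≡ 9 − 675 = -666 (mod 17).
    Reduce coefficients mod 17: 15·t ≡ 14 (mod 17).
    The inverse of 15 mod 17 is 8 (since 15·8 = 120 = 7·17 + 1), so t ≡ 8·14 = 112 ≡ 10 (mod 17).
    Then x = 675 + 1001·10 = 10685, valid modulo lcm(1001, 17) = 17017: x ≡ 10685 (mod 17017).
  Combine with x ≡ 1 (mod 3); new modulus lcm = 51051.
    Write x = 10685 + 17017·t and substitute into x ≡ 1 (mod 3): 17017·t ≡ 1 − 10685 = -10684 (mod 3).
    Reduce coefficients mod 3: 1·t ≡ 2 (mod 3).
    So t ≡ 2 (mod 3).
    Then x = 10685 + 17017·2 = 44719, valid modulo lcm(17017, 3) = 51051: x ≡ 44719 (mod 51051).
Verify against each original: 44719 mod 7 = 3, 44719 mod 11 = 4, 44719 mod 13 = 12, 44719 mod 17 = 9, 44719 mod 3 = 1.

x ≡ 44719 (mod 51051).


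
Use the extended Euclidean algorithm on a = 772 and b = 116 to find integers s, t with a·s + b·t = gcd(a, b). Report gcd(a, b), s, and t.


Euclidean algorithm on (772, 116) — divide until remainder is 0:
  772 = 6 · 116 + 76
  116 = 1 · 76 + 40
  76 = 1 · 40 + 36
  40 = 1 · 36 + 4
  36 = 9 · 4 + 0
gcd(772, 116) = 4.
Track Bezout coefficients alongside the remainders: start with r₀ = 772 = a·1 + b·0 (s = 1, t = 0) and r₁ = 116 = a·0 + b·1 (s = 0, t = 1); each new remainder r_{k+1} = r_{k-1} − q_k·r_k inherits s_{k+1} = s_{k-1} − q_k·s_k, t_{k+1} = t_{k-1} − q_k·t_k, so r_k = a·s_k + b·t_k at every step:
  q = 6: r = 76, s = 1 − 6·0 = 1, t = 0 − 6·1 = -6  (check: 772·1 + 116·(-6) = 76)
  q = 1: r = 40, s = 0 − 1·1 = -1, t = 1 − 1·(-6) = 7  (check: 772·(-1) + 116·7 = 40)
  q = 1: r = 36, s = 1 − 1·(-1) = 2, t = -6 − 1·7 = -13  (check: 772·2 + 116·(-13) = 36)
  q = 1: r = 4, s = -1 − 1·2 = -3, t = 7 − 1·(-13) = 20  (check: 772·(-3) + 116·20 = 4)
The row with r = 4 (the gcd) gives the Bezout coefficients s = -3, t = 20.
Result: 772 · (-3) + 116 · (20) = 4.

gcd(772, 116) = 4; s = -3, t = 20 (check: 772·(-3) + 116·20 = 4).


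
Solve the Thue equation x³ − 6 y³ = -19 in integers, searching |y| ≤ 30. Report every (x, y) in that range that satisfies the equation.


The equation is x³ - 6y³ = -19. For fixed y, x³ = 6·y³ − 19, so a solution requires the RHS to be a perfect cube.
Strategy: iterate y from -30 to 30, compute RHS = 6·y³ − 19, and check whether it is a (positive or negative) perfect cube.
Check small values of y:
  y = 0: RHS = -19 is not a perfect cube.
  y = 1: RHS = -13 is not a perfect cube.
  y = -1: RHS = -25 is not a perfect cube.
  y = 2: RHS = 29 is not a perfect cube.
  y = -2: RHS = -67 is not a perfect cube.
  y = 3: RHS = 143 is not a perfect cube.
  y = -3: RHS = -181 is not a perfect cube.
Continuing the search up to |y| = 30 finds no solutions either.
No (x, y) in the scanned range satisfies the equation.

No integer solutions with |y| ≤ 30.


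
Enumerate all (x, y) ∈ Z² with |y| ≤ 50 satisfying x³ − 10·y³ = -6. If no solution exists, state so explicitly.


The equation is x³ - 10y³ = -6. For fixed y, x³ = 10·y³ − 6, so a solution requires the RHS to be a perfect cube.
Strategy: iterate y from -50 to 50, compute RHS = 10·y³ − 6, and check whether it is a (positive or negative) perfect cube.
Check small values of y:
  y = 0: RHS = -6 is not a perfect cube.
  y = 1: RHS = 4 is not a perfect cube.
  y = -1: RHS = -16 is not a perfect cube.
  y = 2: RHS = 74 is not a perfect cube.
  y = -2: RHS = -86 is not a perfect cube.
  y = 3: RHS = 264 is not a perfect cube.
  y = -3: RHS = -276 is not a perfect cube.
Continuing the search up to |y| = 50 finds no solutions either.
No (x, y) in the scanned range satisfies the equation.

No integer solutions with |y| ≤ 50.


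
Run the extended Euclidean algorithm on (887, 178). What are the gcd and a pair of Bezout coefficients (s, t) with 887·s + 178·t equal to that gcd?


Euclidean algorithm on (887, 178) — divide until remainder is 0:
  887 = 4 · 178 + 175
  178 = 1 · 175 + 3
  175 = 58 · 3 + 1
  3 = 3 · 1 + 0
gcd(887, 178) = 1.
Track Bezout coefficients alongside the remainders: start with r₀ = 887 = a·1 + b·0 (s = 1, t = 0) and r₁ = 178 = a·0 + b·1 (s = 0, t = 1); each new remainder r_{k+1} = r_{k-1} − q_k·r_k inherits s_{k+1} = s_{k-1} − q_k·s_k, t_{k+1} = t_{k-1} − q_k·t_k, so r_k = a·s_k + b·t_k at every step:
  q = 4: r = 175, s = 1 − 4·0 = 1, t = 0 − 4·1 = -4  (check: 887·1 + 178·(-4) = 175)
  q = 1: r = 3, s = 0 − 1·1 = -1, t = 1 − 1·(-4) = 5  (check: 887·(-1) + 178·5 = 3)
  q = 58: r = 1, s = 1 − 58·(-1) = 59, t = -4 − 58·5 = -294  (check: 887·59 + 178·(-294) = 1)
The row with r = 1 (the gcd) gives the Bezout coefficients s = 59, t = -294.
Result: 887 · (59) + 178 · (-294) = 1.

gcd(887, 178) = 1; s = 59, t = -294 (check: 887·59 + 178·(-294) = 1).


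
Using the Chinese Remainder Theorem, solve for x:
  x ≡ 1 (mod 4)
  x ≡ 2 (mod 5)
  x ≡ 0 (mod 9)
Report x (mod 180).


Moduli 4, 5, 9 are pairwise coprime; by CRT there is a unique solution modulo M = 4 · 5 · 9 = 180.
Solve pairwise, accumulating the modulus:
  Start with x ≡ 1 (mod 4).
  Combine with x ≡ 2 (mod 5): since gcd(4, 5) = 1, we get a unique residue mod 20.
    Write x = 1 + 4·t and substitute into x ≡ 2 (mod 5): 4·t ≡ 2 − 1 = 1 (mod 5).
    The inverse of 4 mod 5 is 4 (since 4·4 = 16 = 3·5 + 1), so t ≡ 4·1 = 4 ≡ 4 (mod 5).
    Then x = 1 + 4·4 = 17, valid modulo lcm(4, 5) = 20: x ≡ 17 (mod 20).
  Combine with x ≡ 0 (mod 9): since gcd(20, 9) = 1, we get a unique residue mod 180.
    Write x = 17 + 20·t and substitute into x ≡ 0 (mod 9): 20·t ≡ 0 − 17 = -17 (mod 9).
    Reduce coefficients mod 9: 2·t ≡ 1 (mod 9).
    The inverse of 2 mod 9 is 5 (since 2·5 = 10 = 1·9 + 1), so t ≡ 5·1 = 5 ≡ 5 (mod 9).
    Then x = 17 + 20·5 = 117, valid modulo lcm(20, 9) = 180: x ≡ 117 (mod 180).
Verify: 117 mod 4 = 1 ✓, 117 mod 5 = 2 ✓, 117 mod 9 = 0 ✓.

x ≡ 117 (mod 180).


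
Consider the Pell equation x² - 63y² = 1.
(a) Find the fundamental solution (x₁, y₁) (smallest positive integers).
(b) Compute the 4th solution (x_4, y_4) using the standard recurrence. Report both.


Step 1: Find the fundamental solution (x₁, y₁) of x² - 63y² = 1.
  Expand √63 as a continued fraction. a₀ = ⌊√63⌋ = 7; iterate m_{k+1} = d_k·a_k − m_k, d_{k+1} = (63 − m_{k+1}²)/d_k, a_{k+1} = ⌊(a₀ + m_{k+1})/d_{k+1}⌋ (starting m₀ = 0, d₀ = 1), with convergents p_k = a_k·p_{k-1} + p_{k-2}, q_k = a_k·q_{k-1} + q_{k-2} (p₋₁ = 1, q₋₁ = 0):
  k = 0: a₀ = 7; p₀/q₀ = 7/1; p₀² − 63·q₀² = 49 − 63 = -14.
  k = 1: m = 7, d = 14, a = ⌊(7 + 7)/14⌋ = 1; p/q = (1·7 + 1)/(1·1 + 0) = 8/1; p² − 63·q² = 64 − 63 = 1.
  The first convergent with p² − 63·q² = 1 gives the fundamental solution (x₁, y₁) = (8, 1).
Step 2: Apply the recurrence (x_{n+1}, y_{n+1}) = (x₁x_n + 63y₁y_n, x₁y_n + y₁x_n) repeatedly.
  From (x_1, y_1) = (8, 1): x_2 = 8·8 + 63·1·1 = 127; y_2 = 8·1 + 1·8 = 16.
  From (x_2, y_2) = (127, 16): x_3 = 8·127 + 63·1·16 = 2024; y_3 = 8·16 + 1·127 = 255.
  From (x_3, y_3) = (2024, 255): x_4 = 8·2024 + 63·1·255 = 32257; y_4 = 8·255 + 1·2024 = 4064.
Step 3: Verify x_4² - 63·y_4² = 1040514049 - 1040514048 = 1 (should be 1). ✓

(x_1, y_1) = (8, 1); (x_4, y_4) = (32257, 4064).


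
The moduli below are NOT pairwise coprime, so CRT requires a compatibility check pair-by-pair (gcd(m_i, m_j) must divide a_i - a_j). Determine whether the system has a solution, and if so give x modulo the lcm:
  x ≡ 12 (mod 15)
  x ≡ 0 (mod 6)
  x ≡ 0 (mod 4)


Moduli 15, 6, 4 are not pairwise coprime, so CRT works modulo lcm(m_i) when all pairwise compatibility conditions hold.
Pairwise compatibility: gcd(m_i, m_j) must divide a_i - a_j for every pair.
Merge one congruence at a time:
  Start: x ≡ 12 (mod 15).
  Combine with x ≡ 0 (mod 6): gcd(15, 6) = 3; 0 - 12 = -12, which IS divisible by 3, so compatible.
    Write x = 12 + 15·t and substitute into x ≡ 0 (mod 6): 15·t ≡ 0 − 12 = -12 (mod 6).
    Divide the congruence (and modulus) by g = 3: 5·t ≡ -4 (mod 2).
    Reduce coefficients mod 2: 1·t ≡ 0 (mod 2).
    So t ≡ 0 (mod 2).
    Then x = 12 + 15·0 = 12, valid modulo lcm(15, 6) = 30: x ≡ 12 (mod 30).
  Combine with x ≡ 0 (mod 4): gcd(30, 4) = 2; 0 - 12 = -12, which IS divisible by 2, so compatible.
    Write x = 12 + 30·t and substitute into x ≡ 0 (mod 4): 30·t ≡ 0 − 12 = -12 (mod 4).
    Divide the congruence (and modulus) by g = 2: 15·t ≡ -6 (mod 2).
    Reduce coefficients mod 2: 1·t ≡ 0 (mod 2).
    So t ≡ 0 (mod 2).
    Then x = 12 + 30·0 = 12, valid modulo lcm(30, 4) = 60: x ≡ 12 (mod 60).
Verify: 12 mod 15 = 12, 12 mod 6 = 0, 12 mod 4 = 0.

x ≡ 12 (mod 60).


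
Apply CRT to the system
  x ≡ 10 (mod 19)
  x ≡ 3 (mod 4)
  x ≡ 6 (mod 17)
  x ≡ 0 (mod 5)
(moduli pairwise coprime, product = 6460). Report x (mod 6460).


Product of moduli M = 19 · 4 · 17 · 5 = 6460.
Merge one congruence at a time:
  Start: x ≡ 10 (mod 19).
  Combine with x ≡ 3 (mod 4); new modulus lcm = 76.
    Write x = 10 + 19·t and substitute into x ≡ 3 (mod 4): 19·t ≡ 3 − 10 = -7 (mod 4).
    Reduce coefficients mod 4: 3·t ≡ 1 (mod 4).
    The inverse of 3 mod 4 is 3 (since 3·3 = 9 = 2·4 + 1), so t ≡ 3·1 = 3 ≡ 3 (mod 4).
    Then x = 10 + 19·3 = 67, valid modulo lcm(19, 4) = 76: x ≡ 67 (mod 76).
  Combine with x ≡ 6 (mod 17); new modulus lcm = 1292.
    Write x = 67 + 76·t and substitute into x ≡ 6 (mod 17): 76·t ≡ 6 − 67 = -61 (mod 17).
    Reduce coefficients mod 17: 8·t ≡ 7 (mod 17).
    The inverse of 8 mod 17 is 15 (since 8·15 = 120 = 7·17 + 1), so t ≡ 15·7 = 105 ≡ 3 (mod 17).
    Then x = 67 + 76·3 = 295, valid modulo lcm(76, 17) = 1292: x ≡ 295 (mod 1292).
  Combine with x ≡ 0 (mod 5); new modulus lcm = 6460.
    Write x = 295 + 1292·t and substitute into x ≡ 0 (mod 5): 1292·t ≡ 0 − 295 = -295 (mod 5).
    Reduce coefficients mod 5: 2·t ≡ 0 (mod 5).
    The inverse of 2 mod 5 is 3 (since 2·3 = 6 = 1·5 + 1), so t ≡ 3·0 = 0 ≡ 0 (mod 5).
    Then x = 295 + 1292·0 = 295, valid modulo lcm(1292, 5) = 6460: x ≡ 295 (mod 6460).
Verify against each original: 295 mod 19 = 10, 295 mod 4 = 3, 295 mod 17 = 6, 295 mod 5 = 0.

x ≡ 295 (mod 6460).


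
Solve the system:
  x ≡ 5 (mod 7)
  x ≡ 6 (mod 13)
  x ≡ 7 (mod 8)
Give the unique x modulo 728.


Moduli 7, 13, 8 are pairwise coprime; by CRT there is a unique solution modulo M = 7 · 13 · 8 = 728.
Solve pairwise, accumulating the modulus:
  Start with x ≡ 5 (mod 7).
  Combine with x ≡ 6 (mod 13): since gcd(7, 13) = 1, we get a unique residue mod 91.
    Write x = 5 + 7·t and substitute into x ≡ 6 (mod 13): 7·t ≡ 6 − 5 = 1 (mod 13).
    The inverse of 7 mod 13 is 2 (since 7·2 = 14 = 1·13 + 1), so t ≡ 2·1 = 2 ≡ 2 (mod 13).
    Then x = 5 + 7·2 = 19, valid modulo lcm(7, 13) = 91: x ≡ 19 (mod 91).
  Combine with x ≡ 7 (mod 8): since gcd(91, 8) = 1, we get a unique residue mod 728.
    Write x = 19 + 91·t and substitute into x ≡ 7 (mod 8): 91·t ≡ 7 − 19 = -12 (mod 8).
    Reduce coefficients mod 8: 3·t ≡ 4 (mod 8).
    The inverse of 3 mod 8 is 3 (since 3·3 = 9 = 1·8 + 1), so t ≡ 3·4 = 12 ≡ 4 (mod 8).
    Then x = 19 + 91·4 = 383, valid modulo lcm(91, 8) = 728: x ≡ 383 (mod 728).
Verify: 383 mod 7 = 5 ✓, 383 mod 13 = 6 ✓, 383 mod 8 = 7 ✓.

x ≡ 383 (mod 728).


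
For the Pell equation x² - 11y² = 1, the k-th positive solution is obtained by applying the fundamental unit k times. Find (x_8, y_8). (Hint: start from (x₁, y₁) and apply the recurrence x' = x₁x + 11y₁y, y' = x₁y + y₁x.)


Step 1: Find the fundamental solution (x₁, y₁) of x² - 11y² = 1.
  Expand √11 as a continued fraction. a₀ = ⌊√11⌋ = 3; iterate m_{k+1} = d_k·a_k − m_k, d_{k+1} = (11 − m_{k+1}²)/d_k, a_{k+1} = ⌊(a₀ + m_{k+1})/d_{k+1}⌋ (starting m₀ = 0, d₀ = 1), with convergents p_k = a_k·p_{k-1} + p_{k-2}, q_k = a_k·q_{k-1} + q_{k-2} (p₋₁ = 1, q₋₁ = 0):
  k = 0: a₀ = 3; p₀/q₀ = 3/1; p₀² − 11·q₀² = 9 − 11 = -2.
  k = 1: m = 3, d = 2, a = ⌊(3 + 3)/2⌋ = 3; p/q = (3·3 + 1)/(3·1 + 0) = 10/3; p² − 11·q² = 100 − 99 = 1.
  The first convergent with p² − 11·q² = 1 gives the fundamental solution (x₁, y₁) = (10, 3).
Step 2: Apply the recurrence (x_{n+1}, y_{n+1}) = (x₁x_n + 11y₁y_n, x₁y_n + y₁x_n) repeatedly.
  From (x_1, y_1) = (10, 3): x_2 = 10·10 + 11·3·3 = 199; y_2 = 10·3 + 3·10 = 60.
  From (x_2, y_2) = (199, 60): x_3 = 10·199 + 11·3·60 = 3970; y_3 = 10·60 + 3·199 = 1197.
  From (x_3, y_3) = (3970, 1197): x_4 = 10·3970 + 11·3·1197 = 79201; y_4 = 10·1197 + 3·3970 = 23880.
  From (x_4, y_4) = (79201, 23880): x_5 = 10·79201 + 11·3·23880 = 1580050; y_5 = 10·23880 + 3·79201 = 476403.
  From (x_5, y_5) = (1580050, 476403): x_6 = 10·1580050 + 11·3·476403 = 31521799; y_6 = 10·476403 + 3·1580050 = 9504180.
  From (x_6, y_6) = (31521799, 9504180): x_7 = 10·31521799 + 11·3·9504180 = 628855930; y_7 = 10·9504180 + 3·31521799 = 189607197.
  From (x_7, y_7) = (628855930, 189607197): x_8 = 10·628855930 + 11·3·189607197 = 12545596801; y_8 = 10·189607197 + 3·628855930 = 3782639760.
Step 3: Verify x_8² - 11·y_8² = 157391999093261433601 - 157391999093261433600 = 1 (should be 1). ✓

(x_1, y_1) = (10, 3); (x_8, y_8) = (12545596801, 3782639760).


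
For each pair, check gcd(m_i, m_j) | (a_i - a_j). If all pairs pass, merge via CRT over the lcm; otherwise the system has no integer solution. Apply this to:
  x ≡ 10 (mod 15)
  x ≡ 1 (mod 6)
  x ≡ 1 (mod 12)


Moduli 15, 6, 12 are not pairwise coprime, so CRT works modulo lcm(m_i) when all pairwise compatibility conditions hold.
Pairwise compatibility: gcd(m_i, m_j) must divide a_i - a_j for every pair.
Merge one congruence at a time:
  Start: x ≡ 10 (mod 15).
  Combine with x ≡ 1 (mod 6): gcd(15, 6) = 3; 1 - 10 = -9, which IS divisible by 3, so compatible.
    Write x = 10 + 15·t and substitute into x ≡ 1 (mod 6): 15·t ≡ 1 − 10 = -9 (mod 6).
    Divide the congruence (and modulus) by g = 3: 5·t ≡ -3 (mod 2).
    Reduce coefficients mod 2: 1·t ≡ 1 (mod 2).
    So t ≡ 1 (mod 2).
    Then x = 10 + 15·1 = 25, valid modulo lcm(15, 6) = 30: x ≡ 25 (mod 30).
  Combine with x ≡ 1 (mod 12): gcd(30, 12) = 6; 1 - 25 = -24, which IS divisible by 6, so compatible.
    Write x = 25 + 30·t and substitute into x ≡ 1 (mod 12): 30·t ≡ 1 − 25 = -24 (mod 12).
    Divide the congruence (and modulus) by g = 6: 5·t ≡ -4 (mod 2).
    Reduce coefficients mod 2: 1·t ≡ 0 (mod 2).
    So t ≡ 0 (mod 2).
    Then x = 25 + 30·0 = 25, valid modulo lcm(30, 12) = 60: x ≡ 25 (mod 60).
Verify: 25 mod 15 = 10, 25 mod 6 = 1, 25 mod 12 = 1.

x ≡ 25 (mod 60).


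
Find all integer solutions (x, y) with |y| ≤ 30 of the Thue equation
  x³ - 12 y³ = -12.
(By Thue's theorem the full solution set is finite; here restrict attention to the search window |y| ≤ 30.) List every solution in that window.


The equation is x³ - 12y³ = -12. For fixed y, x³ = 12·y³ − 12, so a solution requires the RHS to be a perfect cube.
Strategy: iterate y from -30 to 30, compute RHS = 12·y³ − 12, and check whether it is a (positive or negative) perfect cube.
Check small values of y:
  y = 0: RHS = -12 is not a perfect cube.
  y = 1: RHS = 0 = (0)³ ⇒ x = 0 works.
  y = -1: RHS = -24 is not a perfect cube.
  y = 2: RHS = 84 is not a perfect cube.
  y = -2: RHS = -108 is not a perfect cube.
  y = 3: RHS = 312 is not a perfect cube.
  y = -3: RHS = -336 is not a perfect cube.
Continuing the search up to |y| = 30 finds no further solutions beyond those listed.
Collected solutions: (0, 1).

Solutions (with |y| ≤ 30): (0, 1).


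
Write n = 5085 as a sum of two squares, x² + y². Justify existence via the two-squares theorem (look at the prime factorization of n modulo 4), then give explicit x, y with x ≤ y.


Step 1: Factor n = 5085 = 3^2 · 5 · 113.
Step 2: Check the mod-4 condition on each prime factor: 3 ≡ 3 (mod 4), exponent 2 (must be even); 5 ≡ 1 (mod 4), exponent 1; 113 ≡ 1 (mod 4), exponent 1.
All primes ≡ 3 (mod 4) appear to even exponent (or don't appear), so by the two-squares theorem n IS expressible as a sum of two squares.
Step 3: Build a representation. Group n = k² · m with k = 3 and m = 5 · 113 = 565 (a product of primes ≡ 1 (mod 4)); a representation of m scales to one of n via (k·x)² + (k·y)² = k²(x² + y²). Each prime p ≡ 1 (mod 4) is itself a sum of two squares; find a² by testing p − a² for a perfect square:
  5: 5 − 1² = 4 = 2² ⇒ 5 = 1² + 2².
  113: 113 − 1² = 112, 113 − 2² = 109, 113 − 3² = 104, 113 − 4² = 97, 113 − 5² = 88, 113 − 6² = 77, 113 − 7² = 64 = 8² ⇒ 113 = 7² + 8².
  Combine using the Brahmagupta–Fibonacci identity (a² + b²)(c² + d²) = (ac − bd)² + (ad + bc)² = (ac + bd)² + (ad − bc)²:
  5 · 113 = 565: from (1² + 2²)(7² + 8²), take (1·7 − 2·8, 1·8 + 2·7) = (7 − 16, 8 + 14) = (-9, 22); dropping signs (only squares matter) gives (9, 22); check 9² + 22² = 81 + 484 = 565 ✓.
  Scale by k = 3: (3·9, 3·22) = (27, 66).
Step 4: Order so x ≤ y and verify: 27² + 66² = 729 + 4356 = 5085 = n. ✓

n = 5085 = 27² + 66² (one valid representation with x ≤ y).


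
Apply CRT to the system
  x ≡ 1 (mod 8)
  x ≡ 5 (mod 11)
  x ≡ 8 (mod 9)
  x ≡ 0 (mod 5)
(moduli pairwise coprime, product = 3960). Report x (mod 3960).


Product of moduli M = 8 · 11 · 9 · 5 = 3960.
Merge one congruence at a time:
  Start: x ≡ 1 (mod 8).
  Combine with x ≡ 5 (mod 11); new modulus lcm = 88.
    Write x = 1 + 8·t and substitute into x ≡ 5 (mod 11): 8·t ≡ 5 − 1 = 4 (mod 11).
    The inverse of 8 mod 11 is 7 (since 8·7 = 56 = 5·11 + 1), so t ≡ 7·4 = 28 ≡ 6 (mod 11).
    Then x = 1 + 8·6 = 49, valid modulo lcm(8, 11) = 88: x ≡ 49 (mod 88).
  Combine with x ≡ 8 (mod 9); new modulus lcm = 792.
    Write x = 49 + 88·t and substitute into x ≡ 8 (mod 9): 88·t ≡ 8 − 49 = -41 (mod 9).
    Reduce coefficients mod 9: 7·t ≡ 4 (mod 9).
    The inverse of 7 mod 9 is 4 (since 7·4 = 28 = 3·9 + 1), so t ≡ 4·4 = 16 ≡ 7 (mod 9).
    Then x = 49 + 88·7 = 665, valid modulo lcm(88, 9) = 792: x ≡ 665 (mod 792).
  Combine with x ≡ 0 (mod 5); new modulus lcm = 3960.
    Write x = 665 + 792·t and substitute into x ≡ 0 (mod 5): 792·t ≡ 0 − 665 = -665 (mod 5).
    Reduce coefficients mod 5: 2·t ≡ 0 (mod 5).
    The inverse of 2 mod 5 is 3 (since 2·3 = 6 = 1·5 + 1), so t ≡ 3·0 = 0 ≡ 0 (mod 5).
    Then x = 665 + 792·0 = 665, valid modulo lcm(792, 5) = 3960: x ≡ 665 (mod 3960).
Verify against each original: 665 mod 8 = 1, 665 mod 11 = 5, 665 mod 9 = 8, 665 mod 5 = 0.

x ≡ 665 (mod 3960).


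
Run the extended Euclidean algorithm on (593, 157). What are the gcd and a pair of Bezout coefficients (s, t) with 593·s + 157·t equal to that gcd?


Euclidean algorithm on (593, 157) — divide until remainder is 0:
  593 = 3 · 157 + 122
  157 = 1 · 122 + 35
  122 = 3 · 35 + 17
  35 = 2 · 17 + 1
  17 = 17 · 1 + 0
gcd(593, 157) = 1.
Track Bezout coefficients alongside the remainders: start with r₀ = 593 = a·1 + b·0 (s = 1, t = 0) and r₁ = 157 = a·0 + b·1 (s = 0, t = 1); each new remainder r_{k+1} = r_{k-1} − q_k·r_k inherits s_{k+1} = s_{k-1} − q_k·s_k, t_{k+1} = t_{k-1} − q_k·t_k, so r_k = a·s_k + b·t_k at every step:
  q = 3: r = 122, s = 1 − 3·0 = 1, t = 0 − 3·1 = -3  (check: 593·1 + 157·(-3) = 122)
  q = 1: r = 35, s = 0 − 1·1 = -1, t = 1 − 1·(-3) = 4  (check: 593·(-1) + 157·4 = 35)
  q = 3: r = 17, s = 1 − 3·(-1) = 4, t = -3 − 3·4 = -15  (check: 593·4 + 157·(-15) = 17)
  q = 2: r = 1, s = -1 − 2·4 = -9, t = 4 − 2·(-15) = 34  (check: 593·(-9) + 157·34 = 1)
The row with r = 1 (the gcd) gives the Bezout coefficients s = -9, t = 34.
Result: 593 · (-9) + 157 · (34) = 1.

gcd(593, 157) = 1; s = -9, t = 34 (check: 593·(-9) + 157·34 = 1).
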